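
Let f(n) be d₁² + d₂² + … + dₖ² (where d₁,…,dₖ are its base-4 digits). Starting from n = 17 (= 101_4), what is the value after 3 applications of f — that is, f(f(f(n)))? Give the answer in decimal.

17 = (1,0,1)_4 → 1² + 0² + 1² = 1 + 0 + 1 = 2
2 = (2)_4 → 2² = 4
4 = (1,0)_4 → 1² + 0² = 1 + 0 = 1

1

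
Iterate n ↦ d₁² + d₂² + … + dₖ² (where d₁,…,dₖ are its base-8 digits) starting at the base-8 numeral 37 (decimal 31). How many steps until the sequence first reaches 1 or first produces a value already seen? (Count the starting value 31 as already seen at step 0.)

10

31 = (3,7)_8 → 3² + 7² = 58
58 = (7,2)_8 → 7² + 2² = 53
53 = (6,5)_8 → 6² + 5² = 61
61 = (7,5)_8 → 7² + 5² = 74
74 = (1,1,2)_8 → 1² + 1² + 2² = 6
6 = (6)_8 → 6² = 36
36 = (4,4)_8 → 4² + 4² = 32
32 = (4,0)_8 → 4² + 0² = 16
16 = (2,0)_8 → 2² + 0² = 4
4 = (4)_8 → 4² = 16  — 16 repeats.
That took 10 steps.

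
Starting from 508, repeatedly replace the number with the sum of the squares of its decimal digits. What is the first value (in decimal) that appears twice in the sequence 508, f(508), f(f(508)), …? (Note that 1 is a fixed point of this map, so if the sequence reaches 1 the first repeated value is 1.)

89

508 → 5² + 0² + 8² = 89
89 → 8² + 9² = 145
145 → 1² + 4² + 5² = 42
42 → 4² + 2² = 20
20 → 2² + 0² = 4
4 → 4² = 16
16 → 1² + 6² = 37
37 → 3² + 7² = 58
58 → 5² + 8² = 89  — 89 already appeared earlier.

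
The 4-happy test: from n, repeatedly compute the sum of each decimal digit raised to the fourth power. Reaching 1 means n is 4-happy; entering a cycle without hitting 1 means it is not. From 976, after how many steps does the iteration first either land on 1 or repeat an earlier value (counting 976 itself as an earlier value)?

14

976 → 9⁴ + 7⁴ + 6⁴ = 10258
10258 → 1⁴ + 0⁴ + 2⁴ + 5⁴ + 8⁴ = 4738
4738 → 4⁴ + 7⁴ + 3⁴ + 8⁴ = 6834
6834 → 6⁴ + 8⁴ + 3⁴ + 4⁴ = 5729
5729 → 5⁴ + 7⁴ + 2⁴ + 9⁴ = 9603
9603 → 9⁴ + 6⁴ + 0⁴ + 3⁴ = 7938
7938 → 7⁴ + 9⁴ + 3⁴ + 8⁴ = 13139
13139 → 1⁴ + 3⁴ + 1⁴ + 3⁴ + 9⁴ = 6725
6725 → 6⁴ + 7⁴ + 2⁴ + 5⁴ = 4338
4338 → 4⁴ + 3⁴ + 3⁴ + 8⁴ = 4514
4514 → 4⁴ + 5⁴ + 1⁴ + 4⁴ = 1138
1138 → 1⁴ + 1⁴ + 3⁴ + 8⁴ = 4179
4179 → 4⁴ + 1⁴ + 7⁴ + 9⁴ = 9219
9219 → 9⁴ + 2⁴ + 1⁴ + 9⁴ = 13139  — 13139 repeats.
That took 14 steps.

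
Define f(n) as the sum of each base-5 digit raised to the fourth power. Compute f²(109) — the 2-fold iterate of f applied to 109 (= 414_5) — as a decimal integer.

353

109 = (4,1,4)_5 → 4⁴ + 1⁴ + 4⁴ = 256 + 1 + 256 = 513
513 = (4,0,2,3)_5 → 4⁴ + 0⁴ + 2⁴ + 3⁴ = 256 + 0 + 16 + 81 = 353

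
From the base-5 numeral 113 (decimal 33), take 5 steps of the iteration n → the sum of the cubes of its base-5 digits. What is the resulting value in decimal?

33 = (1,1,3)_5 → 1³ + 1³ + 3³ = 1 + 1 + 27 = 29
29 = (1,0,4)_5 → 1³ + 0³ + 4³ = 1 + 0 + 64 = 65
65 = (2,3,0)_5 → 2³ + 3³ + 0³ = 8 + 27 + 0 = 35
35 = (1,2,0)_5 → 1³ + 2³ + 0³ = 1 + 8 + 0 = 9
9 = (1,4)_5 → 1³ + 4³ = 1 + 64 = 65

65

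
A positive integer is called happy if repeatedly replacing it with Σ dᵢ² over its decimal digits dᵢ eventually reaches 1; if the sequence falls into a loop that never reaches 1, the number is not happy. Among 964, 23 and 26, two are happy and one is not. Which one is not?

26

964: 964 → 133 → 19 → 82 → 68 → 100 → 1  — reaches 1 (happy)
23: 23 → 13 → 10 → 1  — reaches 1 (happy)
26: 26 → 40 → 16 → 37 → 58 → 89 → 145 → 42 → 20 → 4 → 16  — repeats 16 (not happy)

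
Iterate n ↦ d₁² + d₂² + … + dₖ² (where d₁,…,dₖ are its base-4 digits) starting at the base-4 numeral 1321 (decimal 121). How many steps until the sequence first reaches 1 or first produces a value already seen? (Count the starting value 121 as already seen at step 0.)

121 = (1,3,2,1)_4 → 1² + 3² + 2² + 1² = 15
15 = (3,3)_4 → 3² + 3² = 18
18 = (1,0,2)_4 → 1² + 0² + 2² = 5
5 = (1,1)_4 → 1² + 1² = 2
2 = (2)_4 → 2² = 4
4 = (1,0)_4 → 1² + 0² = 1  — reached 1.
That took 6 steps.

6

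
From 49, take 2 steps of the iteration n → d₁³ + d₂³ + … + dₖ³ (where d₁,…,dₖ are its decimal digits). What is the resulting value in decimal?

1099

49 → 4³ + 9³ = 793
793 → 7³ + 9³ + 3³ = 1099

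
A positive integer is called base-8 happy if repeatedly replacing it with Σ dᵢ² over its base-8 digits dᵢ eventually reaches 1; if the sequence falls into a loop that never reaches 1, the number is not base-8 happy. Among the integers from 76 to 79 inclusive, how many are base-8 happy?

76: 76 → 18 → 8 → 1  — base-8 happy
77: 77 → 27 → 18 → 8 → 1  — base-8 happy
78: 78 → 38 → 52 → 52  — not base-8 happy
79: 79 → 51 → 45 → 50 → 40 → 25 → 10 → 5 → 25  — not base-8 happy
base-8 happy: 76, 77

2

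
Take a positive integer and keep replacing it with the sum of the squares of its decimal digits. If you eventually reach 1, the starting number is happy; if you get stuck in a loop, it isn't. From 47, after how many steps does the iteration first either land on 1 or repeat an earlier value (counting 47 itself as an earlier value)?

11

47 → 4² + 7² = 65
65 → 6² + 5² = 61
61 → 6² + 1² = 37
37 → 3² + 7² = 58
58 → 5² + 8² = 89
89 → 8² + 9² = 145
145 → 1² + 4² + 5² = 42
42 → 4² + 2² = 20
20 → 2² + 0² = 4
4 → 4² = 16
16 → 1² + 6² = 37  — 37 repeats.
That took 11 steps.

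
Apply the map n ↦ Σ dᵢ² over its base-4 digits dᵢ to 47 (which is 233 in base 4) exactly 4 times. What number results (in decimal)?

47 = (2,3,3)_4 → 2² + 3² + 3² = 22
22 = (1,1,2)_4 → 1² + 1² + 2² = 6
6 = (1,2)_4 → 1² + 2² = 5
5 = (1,1)_4 → 1² + 1² = 2

2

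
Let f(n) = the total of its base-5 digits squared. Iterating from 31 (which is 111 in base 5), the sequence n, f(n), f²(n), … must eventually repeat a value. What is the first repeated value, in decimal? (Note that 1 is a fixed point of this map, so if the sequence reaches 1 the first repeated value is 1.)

13

31 = (1,1,1)_5 → 1² + 1² + 1² = 1 + 1 + 1 = 3
3 = (3)_5 → 3² = 9
9 = (1,4)_5 → 1² + 4² = 1 + 16 = 17
17 = (3,2)_5 → 3² + 2² = 9 + 4 = 13
13 = (2,3)_5 → 2² + 3² = 4 + 9 = 13  — 13 already appeared earlier.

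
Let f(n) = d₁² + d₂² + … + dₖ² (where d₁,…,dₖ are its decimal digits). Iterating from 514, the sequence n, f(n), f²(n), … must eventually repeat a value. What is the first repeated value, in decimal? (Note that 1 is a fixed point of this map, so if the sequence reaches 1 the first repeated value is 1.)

42

514 → 42
42 → 20
20 → 4
4 → 16
16 → 37
37 → 58
58 → 89
89 → 145
145 → 42  — 42 already appeared earlier.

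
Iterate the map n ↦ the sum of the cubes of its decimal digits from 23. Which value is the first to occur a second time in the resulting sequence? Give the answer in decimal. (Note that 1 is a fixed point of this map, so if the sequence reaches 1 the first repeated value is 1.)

23 → 2³ + 3³ = 35
35 → 3³ + 5³ = 152
152 → 1³ + 5³ + 2³ = 134
134 → 1³ + 3³ + 4³ = 92
92 → 9³ + 2³ = 737
737 → 7³ + 3³ + 7³ = 713
713 → 7³ + 1³ + 3³ = 371
371 → 3³ + 7³ + 1³ = 371  — 371 already appeared earlier.

371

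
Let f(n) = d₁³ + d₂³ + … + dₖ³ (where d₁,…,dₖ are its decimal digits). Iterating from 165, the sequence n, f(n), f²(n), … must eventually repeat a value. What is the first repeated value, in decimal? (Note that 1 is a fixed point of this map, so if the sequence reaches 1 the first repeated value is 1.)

165 → 342
342 → 99
99 → 1458
1458 → 702
702 → 351
351 → 153
153 → 153  — 153 already appeared earlier.

153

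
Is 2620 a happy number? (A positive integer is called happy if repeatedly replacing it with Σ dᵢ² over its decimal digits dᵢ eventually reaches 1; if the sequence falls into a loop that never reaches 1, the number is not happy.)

2620 → 2² + 6² + 2² + 0² = 44
44 → 4² + 4² = 32
32 → 3² + 2² = 13
13 → 1² + 3² = 10
10 → 1² + 0² = 1  — reached 1.

happy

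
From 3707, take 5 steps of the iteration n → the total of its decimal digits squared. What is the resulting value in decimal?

3707 → 3² + 7² + 0² + 7² = 9 + 49 + 0 + 49 = 107
107 → 1² + 0² + 7² = 1 + 0 + 49 = 50
50 → 5² + 0² = 25 + 0 = 25
25 → 2² + 5² = 4 + 25 = 29
29 → 2² + 9² = 4 + 81 = 85

85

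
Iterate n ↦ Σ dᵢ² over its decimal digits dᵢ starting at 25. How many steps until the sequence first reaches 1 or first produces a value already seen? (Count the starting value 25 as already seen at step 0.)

11

25 → 2² + 5² = 4 + 25 = 29
29 → 2² + 9² = 4 + 81 = 85
85 → 8² + 5² = 64 + 25 = 89
89 → 8² + 9² = 64 + 81 = 145
145 → 1² + 4² + 5² = 1 + 16 + 25 = 42
42 → 4² + 2² = 16 + 4 = 20
20 → 2² + 0² = 4 + 0 = 4
4 → 4² = 16
16 → 1² + 6² = 1 + 36 = 37
37 → 3² + 7² = 9 + 49 = 58
58 → 5² + 8² = 25 + 64 = 89  — 89 repeats.
That took 11 steps.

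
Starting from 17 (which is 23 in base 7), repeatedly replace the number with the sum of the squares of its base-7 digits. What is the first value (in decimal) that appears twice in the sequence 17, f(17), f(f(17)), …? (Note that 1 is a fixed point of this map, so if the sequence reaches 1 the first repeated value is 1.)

17

17 = (2,3)_7 → 13
13 = (1,6)_7 → 37
37 = (5,2)_7 → 29
29 = (4,1)_7 → 17  — 17 already appeared earlier.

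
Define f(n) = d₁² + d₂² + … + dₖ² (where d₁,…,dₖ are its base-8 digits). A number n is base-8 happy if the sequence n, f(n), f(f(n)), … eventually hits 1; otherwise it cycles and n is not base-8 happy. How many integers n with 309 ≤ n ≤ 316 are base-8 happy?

1

309: 309 → 77 → 27 → 18 → 8 → 1  (reaches 1)
310: 310 → 88 → 10 → 5 → 25 → 10  (repeats 10)
311: 311 → 101 → 42 → 29 → 34 → 20 → 20  (repeats 20)
312: 312 → 65 → 2 → 4 → 16 → 4  (repeats 4)
313: 313 → 66 → 5 → 25 → 10 → 5  (repeats 5)
314: 314 → 69 → 26 → 13 → 26  (repeats 26)
315: 315 → 74 → 6 → 36 → 32 → 16 → 4 → 16  (repeats 16)
316: 316 → 81 → 6 → 36 → 32 → 16 → 4 → 16  (repeats 16)
base-8 happy: 309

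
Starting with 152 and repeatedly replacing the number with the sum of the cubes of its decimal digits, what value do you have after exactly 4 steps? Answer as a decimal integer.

152 → 1³ + 5³ + 2³ = 134
134 → 1³ + 3³ + 4³ = 92
92 → 9³ + 2³ = 737
737 → 7³ + 3³ + 7³ = 713

713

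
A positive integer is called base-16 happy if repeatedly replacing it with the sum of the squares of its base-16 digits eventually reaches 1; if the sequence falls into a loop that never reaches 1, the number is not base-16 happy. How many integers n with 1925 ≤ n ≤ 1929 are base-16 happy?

1925: 1925 → 138 → 164 → 116 → 65 → 17 → 2 → 4 → 16 → 1  — base-16 happy
1926: 1926 → 149 → 106 → 136 → 128 → 64 → 16 → 1  — base-16 happy
1927: 1927 → 162 → 104 → 100 → 52 → 25 → 82 → 29 → 170 → 200 → 208 → 169 → 181 → 146 → 85 → 50 → 13 → 169  — not base-16 happy
1928: 1928 → 177 → 122 → 149 → 106 → 136 → 128 → 64 → 16 → 1  — base-16 happy
1929: 1929 → 194 → 148 → 97 → 37 → 29 → 170 → 200 → 208 → 169 → 181 → 146 → 85 → 50 → 13 → 169  — not base-16 happy
base-16 happy: 1925, 1926, 1928

3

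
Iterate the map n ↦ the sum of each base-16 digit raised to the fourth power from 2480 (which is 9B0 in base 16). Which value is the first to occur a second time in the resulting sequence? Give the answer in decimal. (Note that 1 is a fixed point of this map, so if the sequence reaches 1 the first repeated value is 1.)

2480 = (9,11,0)_16 → 9⁴ + 11⁴ + 0⁴ = 6561 + 14641 + 0 = 21202
21202 = (5,2,13,2)_16 → 5⁴ + 2⁴ + 13⁴ + 2⁴ = 625 + 16 + 28561 + 16 = 29218
29218 = (7,2,2,2)_16 → 7⁴ + 2⁴ + 2⁴ + 2⁴ = 2401 + 16 + 16 + 16 = 2449
2449 = (9,9,1)_16 → 9⁴ + 9⁴ + 1⁴ = 6561 + 6561 + 1 = 13123
13123 = (3,3,4,3)_16 → 3⁴ + 3⁴ + 4⁴ + 3⁴ = 81 + 81 + 256 + 81 = 499
499 = (1,15,3)_16 → 1⁴ + 15⁴ + 3⁴ = 1 + 50625 + 81 = 50707
50707 = (12,6,1,3)_16 → 12⁴ + 6⁴ + 1⁴ + 3⁴ = 20736 + 1296 + 1 + 81 = 22114
22114 = (5,6,6,2)_16 → 5⁴ + 6⁴ + 6⁴ + 2⁴ = 625 + 1296 + 1296 + 16 = 3233
3233 = (12,10,1)_16 → 12⁴ + 10⁴ + 1⁴ = 20736 + 10000 + 1 = 30737
30737 = (7,8,1,1)_16 → 7⁴ + 8⁴ + 1⁴ + 1⁴ = 2401 + 4096 + 1 + 1 = 6499
6499 = (1,9,6,3)_16 → 1⁴ + 9⁴ + 6⁴ + 3⁴ = 1 + 6561 + 1296 + 81 = 7939
7939 = (1,15,0,3)_16 → 1⁴ + 15⁴ + 0⁴ + 3⁴ = 1 + 50625 + 0 + 81 = 50707  — 50707 already appeared earlier.

50707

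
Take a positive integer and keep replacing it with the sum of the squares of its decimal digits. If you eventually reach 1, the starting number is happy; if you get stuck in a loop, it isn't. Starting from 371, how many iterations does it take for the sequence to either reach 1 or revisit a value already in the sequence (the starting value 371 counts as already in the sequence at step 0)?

11

371 → 3² + 7² + 1² = 9 + 49 + 1 = 59
59 → 5² + 9² = 25 + 81 = 106
106 → 1² + 0² + 6² = 1 + 0 + 36 = 37
37 → 3² + 7² = 9 + 49 = 58
58 → 5² + 8² = 25 + 64 = 89
89 → 8² + 9² = 64 + 81 = 145
145 → 1² + 4² + 5² = 1 + 16 + 25 = 42
42 → 4² + 2² = 16 + 4 = 20
20 → 2² + 0² = 4 + 0 = 4
4 → 4² = 16
16 → 1² + 6² = 1 + 36 = 37  — 37 repeats.
That took 11 steps.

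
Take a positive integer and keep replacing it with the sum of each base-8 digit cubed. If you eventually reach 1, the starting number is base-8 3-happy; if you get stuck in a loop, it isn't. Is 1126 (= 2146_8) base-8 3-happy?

base-8 3-happy

1126 = (2,1,4,6)_8 → 2³ + 1³ + 4³ + 6³ = 8 + 1 + 64 + 216 = 289
289 = (4,4,1)_8 → 4³ + 4³ + 1³ = 64 + 64 + 1 = 129
129 = (2,0,1)_8 → 2³ + 0³ + 1³ = 8 + 0 + 1 = 9
9 = (1,1)_8 → 1³ + 1³ = 1 + 1 = 2
2 = (2)_8 → 2³ = 8
8 = (1,0)_8 → 1³ + 0³ = 1 + 0 = 1  — reached 1.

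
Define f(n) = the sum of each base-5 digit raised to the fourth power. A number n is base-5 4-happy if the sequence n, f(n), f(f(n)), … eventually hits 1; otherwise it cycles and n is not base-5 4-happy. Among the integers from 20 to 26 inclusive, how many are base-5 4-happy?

1

20: 20 → 256 → 18 → 162 → 34 → 258 → 98 → 418 → 244 → 594 → 674 → 514 → 528 → 338 → 194 → 354 → 528  — not base-5 4-happy
21: 21 → 257 → 33 → 83 → 163 → 99 → 593 → 499 → 849 → 595 → 593  — not base-5 4-happy
22: 22 → 272 → 288 → 114 → 528 → 338 → 194 → 354 → 528  — not base-5 4-happy
23: 23 → 337 → 129 → 257 → 33 → 83 → 163 → 99 → 593 → 499 → 849 → 595 → 593  — not base-5 4-happy
24: 24 → 512 → 288 → 114 → 528 → 338 → 194 → 354 → 528  — not base-5 4-happy
25: 25 → 1  — base-5 4-happy
26: 26 → 2 → 16 → 82 → 98 → 418 → 244 → 594 → 674 → 514 → 528 → 338 → 194 → 354 → 528  — not base-5 4-happy
base-5 4-happy: 25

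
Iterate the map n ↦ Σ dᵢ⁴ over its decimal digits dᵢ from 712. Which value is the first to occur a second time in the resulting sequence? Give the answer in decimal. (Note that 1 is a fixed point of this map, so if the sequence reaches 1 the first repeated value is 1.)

712 → 7⁴ + 1⁴ + 2⁴ = 2401 + 1 + 16 = 2418
2418 → 2⁴ + 4⁴ + 1⁴ + 8⁴ = 16 + 256 + 1 + 4096 = 4369
4369 → 4⁴ + 3⁴ + 6⁴ + 9⁴ = 256 + 81 + 1296 + 6561 = 8194
8194 → 8⁴ + 1⁴ + 9⁴ + 4⁴ = 4096 + 1 + 6561 + 256 = 10914
10914 → 1⁴ + 0⁴ + 9⁴ + 1⁴ + 4⁴ = 1 + 0 + 6561 + 1 + 256 = 6819
6819 → 6⁴ + 8⁴ + 1⁴ + 9⁴ = 1296 + 4096 + 1 + 6561 = 11954
11954 → 1⁴ + 1⁴ + 9⁴ + 5⁴ + 4⁴ = 1 + 1 + 6561 + 625 + 256 = 7444
7444 → 7⁴ + 4⁴ + 4⁴ + 4⁴ = 2401 + 256 + 256 + 256 = 3169
3169 → 3⁴ + 1⁴ + 6⁴ + 9⁴ = 81 + 1 + 1296 + 6561 = 7939
7939 → 7⁴ + 9⁴ + 3⁴ + 9⁴ = 2401 + 6561 + 81 + 6561 = 15604
15604 → 1⁴ + 5⁴ + 6⁴ + 0⁴ + 4⁴ = 1 + 625 + 1296 + 0 + 256 = 2178
2178 → 2⁴ + 1⁴ + 7⁴ + 8⁴ = 16 + 1 + 2401 + 4096 = 6514
6514 → 6⁴ + 5⁴ + 1⁴ + 4⁴ = 1296 + 625 + 1 + 256 = 2178  — 2178 already appeared earlier.

2178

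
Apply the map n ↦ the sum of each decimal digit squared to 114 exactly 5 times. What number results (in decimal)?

58

114 → 18
18 → 65
65 → 61
61 → 37
37 → 58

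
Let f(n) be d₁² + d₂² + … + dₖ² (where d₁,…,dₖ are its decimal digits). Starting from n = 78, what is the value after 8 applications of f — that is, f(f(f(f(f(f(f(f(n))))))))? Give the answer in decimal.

78 → 7² + 8² = 113
113 → 1² + 1² + 3² = 11
11 → 1² + 1² = 2
2 → 2² = 4
4 → 4² = 16
16 → 1² + 6² = 37
37 → 3² + 7² = 58
58 → 5² + 8² = 89

89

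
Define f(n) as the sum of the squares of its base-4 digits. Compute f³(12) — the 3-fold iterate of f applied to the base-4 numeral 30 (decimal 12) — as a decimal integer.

2

12 = (3,0)_4 → 3² + 0² = 9
9 = (2,1)_4 → 2² + 1² = 5
5 = (1,1)_4 → 1² + 1² = 2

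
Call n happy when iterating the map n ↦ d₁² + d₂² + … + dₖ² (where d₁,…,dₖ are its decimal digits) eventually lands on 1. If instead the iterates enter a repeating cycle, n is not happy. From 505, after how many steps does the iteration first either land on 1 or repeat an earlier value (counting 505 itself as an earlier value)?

13

505 → 5² + 0² + 5² = 25 + 0 + 25 = 50
50 → 5² + 0² = 25 + 0 = 25
25 → 2² + 5² = 4 + 25 = 29
29 → 2² + 9² = 4 + 81 = 85
85 → 8² + 5² = 64 + 25 = 89
89 → 8² + 9² = 64 + 81 = 145
145 → 1² + 4² + 5² = 1 + 16 + 25 = 42
42 → 4² + 2² = 16 + 4 = 20
20 → 2² + 0² = 4 + 0 = 4
4 → 4² = 16
16 → 1² + 6² = 1 + 36 = 37
37 → 3² + 7² = 9 + 49 = 58
58 → 5² + 8² = 25 + 64 = 89  — 89 repeats.
That took 13 steps.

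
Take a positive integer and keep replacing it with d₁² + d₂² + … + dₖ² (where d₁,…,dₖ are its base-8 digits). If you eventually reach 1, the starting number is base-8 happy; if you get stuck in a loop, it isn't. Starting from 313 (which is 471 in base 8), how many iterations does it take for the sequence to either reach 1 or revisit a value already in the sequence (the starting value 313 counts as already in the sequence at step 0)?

5

313 = (4,7,1)_8 → 4² + 7² + 1² = 66
66 = (1,0,2)_8 → 1² + 0² + 2² = 5
5 = (5)_8 → 5² = 25
25 = (3,1)_8 → 3² + 1² = 10
10 = (1,2)_8 → 1² + 2² = 5  — 5 repeats.
That took 5 steps.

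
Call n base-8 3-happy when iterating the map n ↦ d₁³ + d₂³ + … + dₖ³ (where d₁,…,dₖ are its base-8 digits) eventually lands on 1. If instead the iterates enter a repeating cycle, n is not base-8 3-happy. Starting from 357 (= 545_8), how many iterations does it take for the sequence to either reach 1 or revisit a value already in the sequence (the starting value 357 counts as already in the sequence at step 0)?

357 = (5,4,5)_8 → 5³ + 4³ + 5³ = 125 + 64 + 125 = 314
314 = (4,7,2)_8 → 4³ + 7³ + 2³ = 64 + 343 + 8 = 415
415 = (6,3,7)_8 → 6³ + 3³ + 7³ = 216 + 27 + 343 = 586
586 = (1,1,1,2)_8 → 1³ + 1³ + 1³ + 2³ = 1 + 1 + 1 + 8 = 11
11 = (1,3)_8 → 1³ + 3³ = 1 + 27 = 28
28 = (3,4)_8 → 3³ + 4³ = 27 + 64 = 91
91 = (1,3,3)_8 → 1³ + 3³ + 3³ = 1 + 27 + 27 = 55
55 = (6,7)_8 → 6³ + 7³ = 216 + 343 = 559
559 = (1,0,5,7)_8 → 1³ + 0³ + 5³ + 7³ = 1 + 0 + 125 + 343 = 469
469 = (7,2,5)_8 → 7³ + 2³ + 5³ = 343 + 8 + 125 = 476
476 = (7,3,4)_8 → 7³ + 3³ + 4³ = 343 + 27 + 64 = 434
434 = (6,6,2)_8 → 6³ + 6³ + 2³ = 216 + 216 + 8 = 440
440 = (6,7,0)_8 → 6³ + 7³ + 0³ = 216 + 343 + 0 = 559  — 559 repeats.
That took 13 steps.

13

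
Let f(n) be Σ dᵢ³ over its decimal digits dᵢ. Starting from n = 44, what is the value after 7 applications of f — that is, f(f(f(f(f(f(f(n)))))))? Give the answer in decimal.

44 → 4³ + 4³ = 128
128 → 1³ + 2³ + 8³ = 521
521 → 5³ + 2³ + 1³ = 134
134 → 1³ + 3³ + 4³ = 92
92 → 9³ + 2³ = 737
737 → 7³ + 3³ + 7³ = 713
713 → 7³ + 1³ + 3³ = 371

371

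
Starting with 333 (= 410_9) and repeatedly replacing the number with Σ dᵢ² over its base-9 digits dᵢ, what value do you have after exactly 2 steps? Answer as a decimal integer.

333 = (4,1,0)_9 → 4² + 1² + 0² = 16 + 1 + 0 = 17
17 = (1,8)_9 → 1² + 8² = 1 + 64 = 65

65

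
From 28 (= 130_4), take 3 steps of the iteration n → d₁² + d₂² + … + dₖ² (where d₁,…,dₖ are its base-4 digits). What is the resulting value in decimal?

4

28 = (1,3,0)_4 → 1² + 3² + 0² = 10
10 = (2,2)_4 → 2² + 2² = 8
8 = (2,0)_4 → 2² + 0² = 4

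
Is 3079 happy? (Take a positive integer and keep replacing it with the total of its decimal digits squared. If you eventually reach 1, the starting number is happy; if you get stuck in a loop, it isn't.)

happy

3079 → 3² + 0² + 7² + 9² = 139
139 → 1² + 3² + 9² = 91
91 → 9² + 1² = 82
82 → 8² + 2² = 68
68 → 6² + 8² = 100
100 → 1² + 0² + 0² = 1  — reached 1.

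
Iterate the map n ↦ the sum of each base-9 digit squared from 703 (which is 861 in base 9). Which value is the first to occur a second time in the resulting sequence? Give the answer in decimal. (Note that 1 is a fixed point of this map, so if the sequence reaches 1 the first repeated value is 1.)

1

703 = (8,6,1)_9 → 8² + 6² + 1² = 64 + 36 + 1 = 101
101 = (1,2,2)_9 → 1² + 2² + 2² = 1 + 4 + 4 = 9
9 = (1,0)_9 → 1² + 0² = 1 + 0 = 1  — reached the fixed point 1.
1 → 1, so 1 is the first repeated value.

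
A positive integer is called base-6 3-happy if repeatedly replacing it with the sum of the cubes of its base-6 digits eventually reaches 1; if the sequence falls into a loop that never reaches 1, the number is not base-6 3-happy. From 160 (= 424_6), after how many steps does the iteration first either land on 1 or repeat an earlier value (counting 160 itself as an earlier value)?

160 = (4,2,4)_6 → 4³ + 2³ + 4³ = 64 + 8 + 64 = 136
136 = (3,4,4)_6 → 3³ + 4³ + 4³ = 27 + 64 + 64 = 155
155 = (4,1,5)_6 → 4³ + 1³ + 5³ = 64 + 1 + 125 = 190
190 = (5,1,4)_6 → 5³ + 1³ + 4³ = 125 + 1 + 64 = 190  — 190 repeats.
That took 4 steps.

4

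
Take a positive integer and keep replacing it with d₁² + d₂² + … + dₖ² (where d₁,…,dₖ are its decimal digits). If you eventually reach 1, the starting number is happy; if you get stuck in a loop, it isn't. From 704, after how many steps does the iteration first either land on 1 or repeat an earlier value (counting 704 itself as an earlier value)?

11

704 → 7² + 0² + 4² = 49 + 0 + 16 = 65
65 → 6² + 5² = 36 + 25 = 61
61 → 6² + 1² = 36 + 1 = 37
37 → 3² + 7² = 9 + 49 = 58
58 → 5² + 8² = 25 + 64 = 89
89 → 8² + 9² = 64 + 81 = 145
145 → 1² + 4² + 5² = 1 + 16 + 25 = 42
42 → 4² + 2² = 16 + 4 = 20
20 → 2² + 0² = 4 + 0 = 4
4 → 4² = 16
16 → 1² + 6² = 1 + 36 = 37  — 37 repeats.
That took 11 steps.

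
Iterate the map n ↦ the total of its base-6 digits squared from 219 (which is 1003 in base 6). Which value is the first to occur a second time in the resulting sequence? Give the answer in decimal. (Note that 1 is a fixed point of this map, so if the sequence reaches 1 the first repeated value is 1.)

219 = (1,0,0,3)_6 → 1² + 0² + 0² + 3² = 10
10 = (1,4)_6 → 1² + 4² = 17
17 = (2,5)_6 → 2² + 5² = 29
29 = (4,5)_6 → 4² + 5² = 41
41 = (1,0,5)_6 → 1² + 0² + 5² = 26
26 = (4,2)_6 → 4² + 2² = 20
20 = (3,2)_6 → 3² + 2² = 13
13 = (2,1)_6 → 2² + 1² = 5
5 = (5)_6 → 5² = 25
25 = (4,1)_6 → 4² + 1² = 17  — 17 already appeared earlier.

17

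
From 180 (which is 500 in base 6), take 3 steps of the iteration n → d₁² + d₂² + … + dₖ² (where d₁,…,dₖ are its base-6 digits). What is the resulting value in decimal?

29

180 = (5,0,0)_6 → 5² + 0² + 0² = 25
25 = (4,1)_6 → 4² + 1² = 17
17 = (2,5)_6 → 2² + 5² = 29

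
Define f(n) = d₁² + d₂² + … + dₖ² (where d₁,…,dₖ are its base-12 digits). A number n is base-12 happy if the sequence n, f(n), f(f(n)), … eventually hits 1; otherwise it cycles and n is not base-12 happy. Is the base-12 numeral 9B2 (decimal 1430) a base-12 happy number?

1430 = (9,11,2)_12 → 206
206 = (1,5,2)_12 → 30
30 = (2,6)_12 → 40
40 = (3,4)_12 → 25
25 = (2,1)_12 → 5
5 = (5)_12 → 25  — 25 already seen; the sequence cycles without reaching 1.

not base-12 happy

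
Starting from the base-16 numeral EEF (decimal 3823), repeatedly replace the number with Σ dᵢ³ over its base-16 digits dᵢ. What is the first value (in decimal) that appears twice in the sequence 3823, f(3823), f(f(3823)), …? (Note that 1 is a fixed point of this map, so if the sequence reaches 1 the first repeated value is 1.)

3823 = (14,14,15)_16 → 14³ + 14³ + 15³ = 8863
8863 = (2,2,9,15)_16 → 2³ + 2³ + 9³ + 15³ = 4120
4120 = (1,0,1,8)_16 → 1³ + 0³ + 1³ + 8³ = 514
514 = (2,0,2)_16 → 2³ + 0³ + 2³ = 16
16 = (1,0)_16 → 1³ + 0³ = 1  — reached the fixed point 1.
1 → 1, so 1 is the first repeated value.

1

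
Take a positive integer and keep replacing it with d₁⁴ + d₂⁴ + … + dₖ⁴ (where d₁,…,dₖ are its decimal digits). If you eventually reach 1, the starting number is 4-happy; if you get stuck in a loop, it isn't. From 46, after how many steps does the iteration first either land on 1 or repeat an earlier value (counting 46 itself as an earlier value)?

10

46 → 1552
1552 → 1267
1267 → 3714
3714 → 2739
2739 → 9059
9059 → 13747
13747 → 5140
5140 → 882
882 → 8208
8208 → 8208  — 8208 repeats.
That took 10 steps.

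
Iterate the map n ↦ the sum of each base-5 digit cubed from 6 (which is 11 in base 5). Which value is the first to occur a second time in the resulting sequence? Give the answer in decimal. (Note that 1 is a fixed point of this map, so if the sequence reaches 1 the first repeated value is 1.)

6 = (1,1)_5 → 2
2 = (2)_5 → 8
8 = (1,3)_5 → 28
28 = (1,0,3)_5 → 28  — 28 already appeared earlier.

28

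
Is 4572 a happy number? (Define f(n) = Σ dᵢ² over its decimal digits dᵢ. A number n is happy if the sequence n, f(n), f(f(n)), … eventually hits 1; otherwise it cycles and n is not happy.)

happy

4572 → 94
94 → 97
97 → 130
130 → 10
10 → 1  — reached 1.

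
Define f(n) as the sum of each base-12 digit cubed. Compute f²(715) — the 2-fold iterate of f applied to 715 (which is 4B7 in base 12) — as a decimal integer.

715 = (4,11,7)_12 → 4³ + 11³ + 7³ = 64 + 1331 + 343 = 1738
1738 = (1,0,0,10)_12 → 1³ + 0³ + 0³ + 10³ = 1 + 0 + 0 + 1000 = 1001

1001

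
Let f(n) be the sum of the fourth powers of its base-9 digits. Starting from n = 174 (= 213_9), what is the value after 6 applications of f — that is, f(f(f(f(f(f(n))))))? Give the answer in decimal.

174 = (2,1,3)_9 → 2⁴ + 1⁴ + 3⁴ = 16 + 1 + 81 = 98
98 = (1,1,8)_9 → 1⁴ + 1⁴ + 8⁴ = 1 + 1 + 4096 = 4098
4098 = (5,5,5,3)_9 → 5⁴ + 5⁴ + 5⁴ + 3⁴ = 625 + 625 + 625 + 81 = 1956
1956 = (2,6,1,3)_9 → 2⁴ + 6⁴ + 1⁴ + 3⁴ = 16 + 1296 + 1 + 81 = 1394
1394 = (1,8,1,8)_9 → 1⁴ + 8⁴ + 1⁴ + 8⁴ = 1 + 4096 + 1 + 4096 = 8194
8194 = (1,2,2,1,4)_9 → 1⁴ + 2⁴ + 2⁴ + 1⁴ + 4⁴ = 1 + 16 + 16 + 1 + 256 = 290

290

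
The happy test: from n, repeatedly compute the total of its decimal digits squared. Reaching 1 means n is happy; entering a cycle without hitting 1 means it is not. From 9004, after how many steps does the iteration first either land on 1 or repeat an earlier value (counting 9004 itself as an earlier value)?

9004 → 9² + 0² + 0² + 4² = 97
97 → 9² + 7² = 130
130 → 1² + 3² + 0² = 10
10 → 1² + 0² = 1  — reached 1.
That took 4 steps.

4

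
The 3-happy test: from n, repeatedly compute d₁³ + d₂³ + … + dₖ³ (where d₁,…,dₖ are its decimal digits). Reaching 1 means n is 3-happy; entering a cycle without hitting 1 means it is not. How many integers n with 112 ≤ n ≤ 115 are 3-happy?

1

112: 112 → 10 → 1  (reaches 1)
113: 113 → 29 → 737 → 713 → 371 → 371  (repeats 371)
114: 114 → 66 → 432 → 99 → 1458 → 702 → 351 → 153 → 153  (repeats 153)
115: 115 → 127 → 352 → 160 → 217 → 352  (repeats 352)
3-happy: 112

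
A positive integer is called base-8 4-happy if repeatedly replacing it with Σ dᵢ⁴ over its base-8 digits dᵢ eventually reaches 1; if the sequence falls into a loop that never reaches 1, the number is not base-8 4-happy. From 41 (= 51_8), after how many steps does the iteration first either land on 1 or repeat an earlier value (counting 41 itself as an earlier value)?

5

41 = (5,1)_8 → 626
626 = (1,1,6,2)_8 → 1314
1314 = (2,4,4,2)_8 → 544
544 = (1,0,4,0)_8 → 257
257 = (4,0,1)_8 → 257  — 257 repeats.
That took 5 steps.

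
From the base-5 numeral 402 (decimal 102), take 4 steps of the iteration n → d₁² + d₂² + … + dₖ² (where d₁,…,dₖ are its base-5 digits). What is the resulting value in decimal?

102 = (4,0,2)_5 → 20
20 = (4,0)_5 → 16
16 = (3,1)_5 → 10
10 = (2,0)_5 → 4

4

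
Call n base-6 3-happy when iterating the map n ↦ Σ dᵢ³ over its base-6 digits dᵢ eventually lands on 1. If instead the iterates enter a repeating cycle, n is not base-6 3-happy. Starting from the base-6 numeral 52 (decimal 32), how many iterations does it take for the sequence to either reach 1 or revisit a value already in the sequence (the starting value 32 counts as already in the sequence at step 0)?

32 = (5,2)_6 → 5³ + 2³ = 125 + 8 = 133
133 = (3,4,1)_6 → 3³ + 4³ + 1³ = 27 + 64 + 1 = 92
92 = (2,3,2)_6 → 2³ + 3³ + 2³ = 8 + 27 + 8 = 43
43 = (1,1,1)_6 → 1³ + 1³ + 1³ = 1 + 1 + 1 = 3
3 = (3)_6 → 3³ = 27
27 = (4,3)_6 → 4³ + 3³ = 64 + 27 = 91
91 = (2,3,1)_6 → 2³ + 3³ + 1³ = 8 + 27 + 1 = 36
36 = (1,0,0)_6 → 1³ + 0³ + 0³ = 1 + 0 + 0 = 1  — reached 1.
That took 8 steps.

8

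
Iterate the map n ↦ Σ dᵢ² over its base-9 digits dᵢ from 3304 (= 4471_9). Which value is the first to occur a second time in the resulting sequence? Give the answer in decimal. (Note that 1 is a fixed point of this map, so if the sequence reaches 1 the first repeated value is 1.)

50

3304 = (4,4,7,1)_9 → 82
82 = (1,0,1)_9 → 2
2 = (2)_9 → 4
4 = (4)_9 → 16
16 = (1,7)_9 → 50
50 = (5,5)_9 → 50  — 50 already appeared earlier.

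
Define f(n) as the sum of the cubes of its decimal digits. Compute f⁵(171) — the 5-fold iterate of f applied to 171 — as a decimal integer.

66

171 → 1³ + 7³ + 1³ = 345
345 → 3³ + 4³ + 5³ = 216
216 → 2³ + 1³ + 6³ = 225
225 → 2³ + 2³ + 5³ = 141
141 → 1³ + 4³ + 1³ = 66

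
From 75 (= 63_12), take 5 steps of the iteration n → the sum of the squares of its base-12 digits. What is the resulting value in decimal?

75 = (6,3)_12 → 6² + 3² = 45
45 = (3,9)_12 → 3² + 9² = 90
90 = (7,6)_12 → 7² + 6² = 85
85 = (7,1)_12 → 7² + 1² = 50
50 = (4,2)_12 → 4² + 2² = 20

20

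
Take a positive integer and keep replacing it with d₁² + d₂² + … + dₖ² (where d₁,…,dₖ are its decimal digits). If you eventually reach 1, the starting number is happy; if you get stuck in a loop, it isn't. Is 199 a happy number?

not happy

199 → 1² + 9² + 9² = 1 + 81 + 81 = 163
163 → 1² + 6² + 3² = 1 + 36 + 9 = 46
46 → 4² + 6² = 16 + 36 = 52
52 → 5² + 2² = 25 + 4 = 29
29 → 2² + 9² = 4 + 81 = 85
85 → 8² + 5² = 64 + 25 = 89
89 → 8² + 9² = 64 + 81 = 145
145 → 1² + 4² + 5² = 1 + 16 + 25 = 42
42 → 4² + 2² = 16 + 4 = 20
20 → 2² + 0² = 4 + 0 = 4
4 → 4² = 16
16 → 1² + 6² = 1 + 36 = 37
37 → 3² + 7² = 9 + 49 = 58
58 → 5² + 8² = 25 + 64 = 89  — 89 already seen; the sequence cycles without reaching 1.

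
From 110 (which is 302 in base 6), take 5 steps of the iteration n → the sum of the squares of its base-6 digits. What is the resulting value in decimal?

29

110 = (3,0,2)_6 → 3² + 0² + 2² = 13
13 = (2,1)_6 → 2² + 1² = 5
5 = (5)_6 → 5² = 25
25 = (4,1)_6 → 4² + 1² = 17
17 = (2,5)_6 → 2² + 5² = 29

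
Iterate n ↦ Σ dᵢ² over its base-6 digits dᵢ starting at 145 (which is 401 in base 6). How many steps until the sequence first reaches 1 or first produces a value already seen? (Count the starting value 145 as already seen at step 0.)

9

145 = (4,0,1)_6 → 4² + 0² + 1² = 16 + 0 + 1 = 17
17 = (2,5)_6 → 2² + 5² = 4 + 25 = 29
29 = (4,5)_6 → 4² + 5² = 16 + 25 = 41
41 = (1,0,5)_6 → 1² + 0² + 5² = 1 + 0 + 25 = 26
26 = (4,2)_6 → 4² + 2² = 16 + 4 = 20
20 = (3,2)_6 → 3² + 2² = 9 + 4 = 13
13 = (2,1)_6 → 2² + 1² = 4 + 1 = 5
5 = (5)_6 → 5² = 25
25 = (4,1)_6 → 4² + 1² = 16 + 1 = 17  — 17 repeats.
That took 9 steps.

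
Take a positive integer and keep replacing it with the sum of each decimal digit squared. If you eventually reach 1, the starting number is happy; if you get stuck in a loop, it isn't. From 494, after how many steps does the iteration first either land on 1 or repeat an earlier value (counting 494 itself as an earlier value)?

494 → 4² + 9² + 4² = 16 + 81 + 16 = 113
113 → 1² + 1² + 3² = 1 + 1 + 9 = 11
11 → 1² + 1² = 1 + 1 = 2
2 → 2² = 4
4 → 4² = 16
16 → 1² + 6² = 1 + 36 = 37
37 → 3² + 7² = 9 + 49 = 58
58 → 5² + 8² = 25 + 64 = 89
89 → 8² + 9² = 64 + 81 = 145
145 → 1² + 4² + 5² = 1 + 16 + 25 = 42
42 → 4² + 2² = 16 + 4 = 20
20 → 2² + 0² = 4 + 0 = 4  — 4 repeats.
That took 12 steps.

12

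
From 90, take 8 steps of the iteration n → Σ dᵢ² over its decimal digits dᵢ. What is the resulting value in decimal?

42

90 → 81
81 → 65
65 → 61
61 → 37
37 → 58
58 → 89
89 → 145
145 → 42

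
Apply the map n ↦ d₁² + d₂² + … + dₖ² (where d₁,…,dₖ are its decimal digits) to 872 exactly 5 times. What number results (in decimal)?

16

872 → 8² + 7² + 2² = 117
117 → 1² + 1² + 7² = 51
51 → 5² + 1² = 26
26 → 2² + 6² = 40
40 → 4² + 0² = 16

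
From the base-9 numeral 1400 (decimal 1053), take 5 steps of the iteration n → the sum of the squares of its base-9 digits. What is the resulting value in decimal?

65

1053 = (1,4,0,0)_9 → 17
17 = (1,8)_9 → 65
65 = (7,2)_9 → 53
53 = (5,8)_9 → 89
89 = (1,0,8)_9 → 65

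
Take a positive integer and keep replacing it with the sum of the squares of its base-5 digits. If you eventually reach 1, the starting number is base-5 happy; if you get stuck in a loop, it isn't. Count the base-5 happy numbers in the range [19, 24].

2

19: 19 → 25 → 1  (reaches 1)
20: 20 → 16 → 10 → 4 → 16  (repeats 16)
21: 21 → 17 → 13 → 13  (repeats 13)
22: 22 → 20 → 16 → 10 → 4 → 16  (repeats 16)
23: 23 → 25 → 1  (reaches 1)
24: 24 → 32 → 6 → 2 → 4 → 16 → 10 → 4  (repeats 4)
base-5 happy: 19, 23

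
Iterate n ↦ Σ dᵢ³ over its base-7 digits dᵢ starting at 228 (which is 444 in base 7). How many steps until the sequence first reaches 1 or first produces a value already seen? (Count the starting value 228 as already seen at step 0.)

9

228 = (4,4,4)_7 → 192
192 = (3,6,3)_7 → 270
270 = (5,3,4)_7 → 216
216 = (4,2,6)_7 → 288
288 = (5,6,1)_7 → 342
342 = (6,6,6)_7 → 648
648 = (1,6,1,4)_7 → 282
282 = (5,5,2)_7 → 258
258 = (5,1,6)_7 → 342  — 342 repeats.
That took 9 steps.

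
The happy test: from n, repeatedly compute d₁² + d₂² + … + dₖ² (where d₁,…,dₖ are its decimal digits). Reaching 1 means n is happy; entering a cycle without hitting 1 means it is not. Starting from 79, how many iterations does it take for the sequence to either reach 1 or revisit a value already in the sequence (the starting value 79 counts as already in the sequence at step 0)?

79 → 7² + 9² = 49 + 81 = 130
130 → 1² + 3² + 0² = 1 + 9 + 0 = 10
10 → 1² + 0² = 1 + 0 = 1  — reached 1.
That took 3 steps.

3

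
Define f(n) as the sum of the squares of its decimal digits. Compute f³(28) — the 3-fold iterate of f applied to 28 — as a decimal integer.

1

28 → 2² + 8² = 4 + 64 = 68
68 → 6² + 8² = 36 + 64 = 100
100 → 1² + 0² + 0² = 1 + 0 + 0 = 1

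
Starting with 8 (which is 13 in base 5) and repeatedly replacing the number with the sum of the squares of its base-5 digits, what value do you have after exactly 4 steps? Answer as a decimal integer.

10

8 = (1,3)_5 → 1² + 3² = 10
10 = (2,0)_5 → 2² + 0² = 4
4 = (4)_5 → 4² = 16
16 = (3,1)_5 → 3² + 1² = 10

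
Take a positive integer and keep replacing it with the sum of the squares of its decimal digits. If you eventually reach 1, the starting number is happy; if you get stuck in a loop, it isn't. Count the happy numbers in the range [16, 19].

1

16: 16 → 37 → 58 → 89 → 145 → 42 → 20 → 4 → 16  (repeats 16)
17: 17 → 50 → 25 → 29 → 85 → 89 → 145 → 42 → 20 → 4 → 16 → 37 → 58 → 89  (repeats 89)
18: 18 → 65 → 61 → 37 → 58 → 89 → 145 → 42 → 20 → 4 → 16 → 37  (repeats 37)
19: 19 → 82 → 68 → 100 → 1  (reaches 1)
happy: 19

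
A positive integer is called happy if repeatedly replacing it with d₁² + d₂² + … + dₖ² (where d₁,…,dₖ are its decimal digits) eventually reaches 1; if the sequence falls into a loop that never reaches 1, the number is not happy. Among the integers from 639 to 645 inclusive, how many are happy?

639: 639 → 126 → 41 → 17 → 50 → 25 → 29 → 85 → 89 → 145 → 42 → 20 → 4 → 16 → 37 → 58 → 89  — not happy
640: 640 → 52 → 29 → 85 → 89 → 145 → 42 → 20 → 4 → 16 → 37 → 58 → 89  — not happy
641: 641 → 53 → 34 → 25 → 29 → 85 → 89 → 145 → 42 → 20 → 4 → 16 → 37 → 58 → 89  — not happy
642: 642 → 56 → 61 → 37 → 58 → 89 → 145 → 42 → 20 → 4 → 16 → 37  — not happy
643: 643 → 61 → 37 → 58 → 89 → 145 → 42 → 20 → 4 → 16 → 37  — not happy
644: 644 → 68 → 100 → 1  — happy
645: 645 → 77 → 98 → 145 → 42 → 20 → 4 → 16 → 37 → 58 → 89 → 145  — not happy
happy: 644

1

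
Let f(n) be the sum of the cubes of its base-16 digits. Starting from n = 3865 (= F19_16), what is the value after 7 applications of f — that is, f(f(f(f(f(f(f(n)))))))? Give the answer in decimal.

3865 = (15,1,9)_16 → 15³ + 1³ + 9³ = 4105
4105 = (1,0,0,9)_16 → 1³ + 0³ + 0³ + 9³ = 730
730 = (2,13,10)_16 → 2³ + 13³ + 10³ = 3205
3205 = (12,8,5)_16 → 12³ + 8³ + 5³ = 2365
2365 = (9,3,13)_16 → 9³ + 3³ + 13³ = 2953
2953 = (11,8,9)_16 → 11³ + 8³ + 9³ = 2572
2572 = (10,0,12)_16 → 10³ + 0³ + 12³ = 2728

2728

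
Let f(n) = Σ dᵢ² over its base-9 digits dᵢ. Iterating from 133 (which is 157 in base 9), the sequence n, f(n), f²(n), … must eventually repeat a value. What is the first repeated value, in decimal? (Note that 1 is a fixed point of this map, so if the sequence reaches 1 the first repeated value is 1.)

133 = (1,5,7)_9 → 1² + 5² + 7² = 1 + 25 + 49 = 75
75 = (8,3)_9 → 8² + 3² = 64 + 9 = 73
73 = (8,1)_9 → 8² + 1² = 64 + 1 = 65
65 = (7,2)_9 → 7² + 2² = 49 + 4 = 53
53 = (5,8)_9 → 5² + 8² = 25 + 64 = 89
89 = (1,0,8)_9 → 1² + 0² + 8² = 1 + 0 + 64 = 65  — 65 already appeared earlier.

65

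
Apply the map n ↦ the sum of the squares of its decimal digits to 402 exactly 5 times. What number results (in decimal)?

402 → 4² + 0² + 2² = 16 + 0 + 4 = 20
20 → 2² + 0² = 4 + 0 = 4
4 → 4² = 16
16 → 1² + 6² = 1 + 36 = 37
37 → 3² + 7² = 9 + 49 = 58

58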